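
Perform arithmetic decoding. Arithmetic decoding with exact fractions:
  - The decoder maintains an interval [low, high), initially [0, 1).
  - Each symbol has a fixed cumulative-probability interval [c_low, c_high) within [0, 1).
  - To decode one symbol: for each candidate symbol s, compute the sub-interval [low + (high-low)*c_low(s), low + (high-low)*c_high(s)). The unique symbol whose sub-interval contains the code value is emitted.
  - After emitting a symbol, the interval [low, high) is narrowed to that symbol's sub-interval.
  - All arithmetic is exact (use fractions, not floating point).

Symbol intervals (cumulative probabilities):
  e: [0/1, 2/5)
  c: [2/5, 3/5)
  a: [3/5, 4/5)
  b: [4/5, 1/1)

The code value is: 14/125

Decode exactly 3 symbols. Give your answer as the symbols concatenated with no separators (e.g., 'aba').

Step 1: interval [0/1, 1/1), width = 1/1 - 0/1 = 1/1
  'e': [0/1 + 1/1*0/1, 0/1 + 1/1*2/5) = [0/1, 2/5) <- contains code 14/125
  'c': [0/1 + 1/1*2/5, 0/1 + 1/1*3/5) = [2/5, 3/5)
  'a': [0/1 + 1/1*3/5, 0/1 + 1/1*4/5) = [3/5, 4/5)
  'b': [0/1 + 1/1*4/5, 0/1 + 1/1*1/1) = [4/5, 1/1)
  emit 'e', narrow to [0/1, 2/5)
Step 2: interval [0/1, 2/5), width = 2/5 - 0/1 = 2/5
  'e': [0/1 + 2/5*0/1, 0/1 + 2/5*2/5) = [0/1, 4/25) <- contains code 14/125
  'c': [0/1 + 2/5*2/5, 0/1 + 2/5*3/5) = [4/25, 6/25)
  'a': [0/1 + 2/5*3/5, 0/1 + 2/5*4/5) = [6/25, 8/25)
  'b': [0/1 + 2/5*4/5, 0/1 + 2/5*1/1) = [8/25, 2/5)
  emit 'e', narrow to [0/1, 4/25)
Step 3: interval [0/1, 4/25), width = 4/25 - 0/1 = 4/25
  'e': [0/1 + 4/25*0/1, 0/1 + 4/25*2/5) = [0/1, 8/125)
  'c': [0/1 + 4/25*2/5, 0/1 + 4/25*3/5) = [8/125, 12/125)
  'a': [0/1 + 4/25*3/5, 0/1 + 4/25*4/5) = [12/125, 16/125) <- contains code 14/125
  'b': [0/1 + 4/25*4/5, 0/1 + 4/25*1/1) = [16/125, 4/25)
  emit 'a', narrow to [12/125, 16/125)

Answer: eea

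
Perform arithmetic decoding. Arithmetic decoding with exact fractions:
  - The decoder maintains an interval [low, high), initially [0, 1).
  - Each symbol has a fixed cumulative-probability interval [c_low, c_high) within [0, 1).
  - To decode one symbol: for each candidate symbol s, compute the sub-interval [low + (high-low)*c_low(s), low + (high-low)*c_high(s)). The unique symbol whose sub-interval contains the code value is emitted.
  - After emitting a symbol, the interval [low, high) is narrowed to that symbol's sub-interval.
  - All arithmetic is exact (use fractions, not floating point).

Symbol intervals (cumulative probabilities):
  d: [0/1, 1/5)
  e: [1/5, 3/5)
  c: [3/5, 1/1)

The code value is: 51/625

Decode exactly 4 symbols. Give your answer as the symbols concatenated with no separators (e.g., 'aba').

Answer: deec

Derivation:
Step 1: interval [0/1, 1/1), width = 1/1 - 0/1 = 1/1
  'd': [0/1 + 1/1*0/1, 0/1 + 1/1*1/5) = [0/1, 1/5) <- contains code 51/625
  'e': [0/1 + 1/1*1/5, 0/1 + 1/1*3/5) = [1/5, 3/5)
  'c': [0/1 + 1/1*3/5, 0/1 + 1/1*1/1) = [3/5, 1/1)
  emit 'd', narrow to [0/1, 1/5)
Step 2: interval [0/1, 1/5), width = 1/5 - 0/1 = 1/5
  'd': [0/1 + 1/5*0/1, 0/1 + 1/5*1/5) = [0/1, 1/25)
  'e': [0/1 + 1/5*1/5, 0/1 + 1/5*3/5) = [1/25, 3/25) <- contains code 51/625
  'c': [0/1 + 1/5*3/5, 0/1 + 1/5*1/1) = [3/25, 1/5)
  emit 'e', narrow to [1/25, 3/25)
Step 3: interval [1/25, 3/25), width = 3/25 - 1/25 = 2/25
  'd': [1/25 + 2/25*0/1, 1/25 + 2/25*1/5) = [1/25, 7/125)
  'e': [1/25 + 2/25*1/5, 1/25 + 2/25*3/5) = [7/125, 11/125) <- contains code 51/625
  'c': [1/25 + 2/25*3/5, 1/25 + 2/25*1/1) = [11/125, 3/25)
  emit 'e', narrow to [7/125, 11/125)
Step 4: interval [7/125, 11/125), width = 11/125 - 7/125 = 4/125
  'd': [7/125 + 4/125*0/1, 7/125 + 4/125*1/5) = [7/125, 39/625)
  'e': [7/125 + 4/125*1/5, 7/125 + 4/125*3/5) = [39/625, 47/625)
  'c': [7/125 + 4/125*3/5, 7/125 + 4/125*1/1) = [47/625, 11/125) <- contains code 51/625
  emit 'c', narrow to [47/625, 11/125)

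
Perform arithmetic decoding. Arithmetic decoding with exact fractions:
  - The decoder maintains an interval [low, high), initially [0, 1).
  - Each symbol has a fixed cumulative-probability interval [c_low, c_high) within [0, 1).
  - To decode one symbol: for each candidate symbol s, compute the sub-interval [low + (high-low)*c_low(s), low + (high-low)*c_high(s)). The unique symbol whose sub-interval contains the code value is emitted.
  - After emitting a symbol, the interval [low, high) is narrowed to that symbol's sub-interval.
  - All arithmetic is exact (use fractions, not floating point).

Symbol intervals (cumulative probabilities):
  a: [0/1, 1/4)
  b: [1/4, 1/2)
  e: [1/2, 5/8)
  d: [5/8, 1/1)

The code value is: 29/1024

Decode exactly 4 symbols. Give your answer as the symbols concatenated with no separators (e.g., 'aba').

Step 1: interval [0/1, 1/1), width = 1/1 - 0/1 = 1/1
  'a': [0/1 + 1/1*0/1, 0/1 + 1/1*1/4) = [0/1, 1/4) <- contains code 29/1024
  'b': [0/1 + 1/1*1/4, 0/1 + 1/1*1/2) = [1/4, 1/2)
  'e': [0/1 + 1/1*1/2, 0/1 + 1/1*5/8) = [1/2, 5/8)
  'd': [0/1 + 1/1*5/8, 0/1 + 1/1*1/1) = [5/8, 1/1)
  emit 'a', narrow to [0/1, 1/4)
Step 2: interval [0/1, 1/4), width = 1/4 - 0/1 = 1/4
  'a': [0/1 + 1/4*0/1, 0/1 + 1/4*1/4) = [0/1, 1/16) <- contains code 29/1024
  'b': [0/1 + 1/4*1/4, 0/1 + 1/4*1/2) = [1/16, 1/8)
  'e': [0/1 + 1/4*1/2, 0/1 + 1/4*5/8) = [1/8, 5/32)
  'd': [0/1 + 1/4*5/8, 0/1 + 1/4*1/1) = [5/32, 1/4)
  emit 'a', narrow to [0/1, 1/16)
Step 3: interval [0/1, 1/16), width = 1/16 - 0/1 = 1/16
  'a': [0/1 + 1/16*0/1, 0/1 + 1/16*1/4) = [0/1, 1/64)
  'b': [0/1 + 1/16*1/4, 0/1 + 1/16*1/2) = [1/64, 1/32) <- contains code 29/1024
  'e': [0/1 + 1/16*1/2, 0/1 + 1/16*5/8) = [1/32, 5/128)
  'd': [0/1 + 1/16*5/8, 0/1 + 1/16*1/1) = [5/128, 1/16)
  emit 'b', narrow to [1/64, 1/32)
Step 4: interval [1/64, 1/32), width = 1/32 - 1/64 = 1/64
  'a': [1/64 + 1/64*0/1, 1/64 + 1/64*1/4) = [1/64, 5/256)
  'b': [1/64 + 1/64*1/4, 1/64 + 1/64*1/2) = [5/256, 3/128)
  'e': [1/64 + 1/64*1/2, 1/64 + 1/64*5/8) = [3/128, 13/512)
  'd': [1/64 + 1/64*5/8, 1/64 + 1/64*1/1) = [13/512, 1/32) <- contains code 29/1024
  emit 'd', narrow to [13/512, 1/32)

Answer: aabd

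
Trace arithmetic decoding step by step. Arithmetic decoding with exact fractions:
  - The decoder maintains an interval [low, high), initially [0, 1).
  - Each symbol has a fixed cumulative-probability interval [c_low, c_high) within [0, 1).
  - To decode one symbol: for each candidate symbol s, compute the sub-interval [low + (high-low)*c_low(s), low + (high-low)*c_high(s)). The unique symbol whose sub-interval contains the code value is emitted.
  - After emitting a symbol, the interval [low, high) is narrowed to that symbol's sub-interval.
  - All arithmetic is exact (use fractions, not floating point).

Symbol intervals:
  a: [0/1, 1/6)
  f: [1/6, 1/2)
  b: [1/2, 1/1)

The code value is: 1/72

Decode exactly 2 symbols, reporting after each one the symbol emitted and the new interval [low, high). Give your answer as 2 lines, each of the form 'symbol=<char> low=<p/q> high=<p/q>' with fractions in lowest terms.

Answer: symbol=a low=0/1 high=1/6
symbol=a low=0/1 high=1/36

Derivation:
Step 1: interval [0/1, 1/1), width = 1/1 - 0/1 = 1/1
  'a': [0/1 + 1/1*0/1, 0/1 + 1/1*1/6) = [0/1, 1/6) <- contains code 1/72
  'f': [0/1 + 1/1*1/6, 0/1 + 1/1*1/2) = [1/6, 1/2)
  'b': [0/1 + 1/1*1/2, 0/1 + 1/1*1/1) = [1/2, 1/1)
  emit 'a', narrow to [0/1, 1/6)
Step 2: interval [0/1, 1/6), width = 1/6 - 0/1 = 1/6
  'a': [0/1 + 1/6*0/1, 0/1 + 1/6*1/6) = [0/1, 1/36) <- contains code 1/72
  'f': [0/1 + 1/6*1/6, 0/1 + 1/6*1/2) = [1/36, 1/12)
  'b': [0/1 + 1/6*1/2, 0/1 + 1/6*1/1) = [1/12, 1/6)
  emit 'a', narrow to [0/1, 1/36)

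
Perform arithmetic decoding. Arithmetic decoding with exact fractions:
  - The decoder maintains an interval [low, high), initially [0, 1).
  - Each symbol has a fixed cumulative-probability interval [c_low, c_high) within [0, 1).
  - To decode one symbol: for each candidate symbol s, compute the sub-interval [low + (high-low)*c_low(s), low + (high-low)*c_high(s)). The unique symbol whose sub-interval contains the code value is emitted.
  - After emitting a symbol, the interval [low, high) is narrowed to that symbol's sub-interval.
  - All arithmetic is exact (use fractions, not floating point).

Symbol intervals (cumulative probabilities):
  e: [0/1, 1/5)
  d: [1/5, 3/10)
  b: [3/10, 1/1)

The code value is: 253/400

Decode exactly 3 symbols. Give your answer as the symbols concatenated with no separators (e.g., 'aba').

Step 1: interval [0/1, 1/1), width = 1/1 - 0/1 = 1/1
  'e': [0/1 + 1/1*0/1, 0/1 + 1/1*1/5) = [0/1, 1/5)
  'd': [0/1 + 1/1*1/5, 0/1 + 1/1*3/10) = [1/5, 3/10)
  'b': [0/1 + 1/1*3/10, 0/1 + 1/1*1/1) = [3/10, 1/1) <- contains code 253/400
  emit 'b', narrow to [3/10, 1/1)
Step 2: interval [3/10, 1/1), width = 1/1 - 3/10 = 7/10
  'e': [3/10 + 7/10*0/1, 3/10 + 7/10*1/5) = [3/10, 11/25)
  'd': [3/10 + 7/10*1/5, 3/10 + 7/10*3/10) = [11/25, 51/100)
  'b': [3/10 + 7/10*3/10, 3/10 + 7/10*1/1) = [51/100, 1/1) <- contains code 253/400
  emit 'b', narrow to [51/100, 1/1)
Step 3: interval [51/100, 1/1), width = 1/1 - 51/100 = 49/100
  'e': [51/100 + 49/100*0/1, 51/100 + 49/100*1/5) = [51/100, 76/125)
  'd': [51/100 + 49/100*1/5, 51/100 + 49/100*3/10) = [76/125, 657/1000) <- contains code 253/400
  'b': [51/100 + 49/100*3/10, 51/100 + 49/100*1/1) = [657/1000, 1/1)
  emit 'd', narrow to [76/125, 657/1000)

Answer: bbd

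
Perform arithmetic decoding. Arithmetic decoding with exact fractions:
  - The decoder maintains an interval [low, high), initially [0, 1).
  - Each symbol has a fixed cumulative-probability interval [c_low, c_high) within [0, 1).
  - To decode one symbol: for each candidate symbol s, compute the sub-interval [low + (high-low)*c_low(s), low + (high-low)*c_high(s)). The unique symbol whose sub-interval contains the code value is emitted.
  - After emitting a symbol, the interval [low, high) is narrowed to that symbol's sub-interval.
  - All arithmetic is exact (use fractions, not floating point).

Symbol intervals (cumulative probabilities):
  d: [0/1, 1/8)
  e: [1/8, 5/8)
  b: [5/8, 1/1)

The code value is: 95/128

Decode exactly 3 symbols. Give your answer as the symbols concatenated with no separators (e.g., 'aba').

Answer: bee

Derivation:
Step 1: interval [0/1, 1/1), width = 1/1 - 0/1 = 1/1
  'd': [0/1 + 1/1*0/1, 0/1 + 1/1*1/8) = [0/1, 1/8)
  'e': [0/1 + 1/1*1/8, 0/1 + 1/1*5/8) = [1/8, 5/8)
  'b': [0/1 + 1/1*5/8, 0/1 + 1/1*1/1) = [5/8, 1/1) <- contains code 95/128
  emit 'b', narrow to [5/8, 1/1)
Step 2: interval [5/8, 1/1), width = 1/1 - 5/8 = 3/8
  'd': [5/8 + 3/8*0/1, 5/8 + 3/8*1/8) = [5/8, 43/64)
  'e': [5/8 + 3/8*1/8, 5/8 + 3/8*5/8) = [43/64, 55/64) <- contains code 95/128
  'b': [5/8 + 3/8*5/8, 5/8 + 3/8*1/1) = [55/64, 1/1)
  emit 'e', narrow to [43/64, 55/64)
Step 3: interval [43/64, 55/64), width = 55/64 - 43/64 = 3/16
  'd': [43/64 + 3/16*0/1, 43/64 + 3/16*1/8) = [43/64, 89/128)
  'e': [43/64 + 3/16*1/8, 43/64 + 3/16*5/8) = [89/128, 101/128) <- contains code 95/128
  'b': [43/64 + 3/16*5/8, 43/64 + 3/16*1/1) = [101/128, 55/64)
  emit 'e', narrow to [89/128, 101/128)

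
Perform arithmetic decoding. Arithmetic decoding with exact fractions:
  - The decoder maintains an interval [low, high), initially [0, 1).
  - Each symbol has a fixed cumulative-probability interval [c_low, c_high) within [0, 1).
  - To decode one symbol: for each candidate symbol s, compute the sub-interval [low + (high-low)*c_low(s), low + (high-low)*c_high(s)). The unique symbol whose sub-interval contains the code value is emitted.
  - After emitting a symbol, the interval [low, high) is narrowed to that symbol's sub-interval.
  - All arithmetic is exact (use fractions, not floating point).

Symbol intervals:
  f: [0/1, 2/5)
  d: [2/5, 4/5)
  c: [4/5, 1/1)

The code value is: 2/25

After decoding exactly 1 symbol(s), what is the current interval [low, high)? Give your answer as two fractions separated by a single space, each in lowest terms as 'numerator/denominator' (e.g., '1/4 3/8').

Answer: 0/1 2/5

Derivation:
Step 1: interval [0/1, 1/1), width = 1/1 - 0/1 = 1/1
  'f': [0/1 + 1/1*0/1, 0/1 + 1/1*2/5) = [0/1, 2/5) <- contains code 2/25
  'd': [0/1 + 1/1*2/5, 0/1 + 1/1*4/5) = [2/5, 4/5)
  'c': [0/1 + 1/1*4/5, 0/1 + 1/1*1/1) = [4/5, 1/1)
  emit 'f', narrow to [0/1, 2/5)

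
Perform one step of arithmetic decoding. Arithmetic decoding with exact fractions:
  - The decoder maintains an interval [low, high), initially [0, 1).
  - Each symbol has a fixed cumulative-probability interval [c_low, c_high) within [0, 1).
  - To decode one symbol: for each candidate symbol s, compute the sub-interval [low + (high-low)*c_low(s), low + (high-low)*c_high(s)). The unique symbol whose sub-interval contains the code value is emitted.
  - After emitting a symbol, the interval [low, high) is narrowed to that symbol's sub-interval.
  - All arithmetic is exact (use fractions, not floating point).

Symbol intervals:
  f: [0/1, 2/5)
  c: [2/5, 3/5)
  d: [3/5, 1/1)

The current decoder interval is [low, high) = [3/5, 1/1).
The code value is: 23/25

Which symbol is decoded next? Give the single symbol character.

Interval width = high − low = 1/1 − 3/5 = 2/5
Scaled code = (code − low) / width = (23/25 − 3/5) / 2/5 = 4/5
  f: [0/1, 2/5) 
  c: [2/5, 3/5) 
  d: [3/5, 1/1) ← scaled code falls here ✓

Answer: d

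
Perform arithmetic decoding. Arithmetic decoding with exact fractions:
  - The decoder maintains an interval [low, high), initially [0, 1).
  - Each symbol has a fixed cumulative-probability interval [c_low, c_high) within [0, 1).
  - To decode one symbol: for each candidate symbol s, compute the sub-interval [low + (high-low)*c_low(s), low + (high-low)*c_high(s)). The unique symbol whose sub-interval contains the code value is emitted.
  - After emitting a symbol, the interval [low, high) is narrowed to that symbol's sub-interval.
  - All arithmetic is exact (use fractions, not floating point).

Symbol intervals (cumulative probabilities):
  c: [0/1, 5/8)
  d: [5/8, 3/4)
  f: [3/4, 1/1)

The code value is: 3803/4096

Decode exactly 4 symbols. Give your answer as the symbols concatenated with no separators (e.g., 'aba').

Step 1: interval [0/1, 1/1), width = 1/1 - 0/1 = 1/1
  'c': [0/1 + 1/1*0/1, 0/1 + 1/1*5/8) = [0/1, 5/8)
  'd': [0/1 + 1/1*5/8, 0/1 + 1/1*3/4) = [5/8, 3/4)
  'f': [0/1 + 1/1*3/4, 0/1 + 1/1*1/1) = [3/4, 1/1) <- contains code 3803/4096
  emit 'f', narrow to [3/4, 1/1)
Step 2: interval [3/4, 1/1), width = 1/1 - 3/4 = 1/4
  'c': [3/4 + 1/4*0/1, 3/4 + 1/4*5/8) = [3/4, 29/32)
  'd': [3/4 + 1/4*5/8, 3/4 + 1/4*3/4) = [29/32, 15/16) <- contains code 3803/4096
  'f': [3/4 + 1/4*3/4, 3/4 + 1/4*1/1) = [15/16, 1/1)
  emit 'd', narrow to [29/32, 15/16)
Step 3: interval [29/32, 15/16), width = 15/16 - 29/32 = 1/32
  'c': [29/32 + 1/32*0/1, 29/32 + 1/32*5/8) = [29/32, 237/256)
  'd': [29/32 + 1/32*5/8, 29/32 + 1/32*3/4) = [237/256, 119/128) <- contains code 3803/4096
  'f': [29/32 + 1/32*3/4, 29/32 + 1/32*1/1) = [119/128, 15/16)
  emit 'd', narrow to [237/256, 119/128)
Step 4: interval [237/256, 119/128), width = 119/128 - 237/256 = 1/256
  'c': [237/256 + 1/256*0/1, 237/256 + 1/256*5/8) = [237/256, 1901/2048)
  'd': [237/256 + 1/256*5/8, 237/256 + 1/256*3/4) = [1901/2048, 951/1024) <- contains code 3803/4096
  'f': [237/256 + 1/256*3/4, 237/256 + 1/256*1/1) = [951/1024, 119/128)
  emit 'd', narrow to [1901/2048, 951/1024)

Answer: fddd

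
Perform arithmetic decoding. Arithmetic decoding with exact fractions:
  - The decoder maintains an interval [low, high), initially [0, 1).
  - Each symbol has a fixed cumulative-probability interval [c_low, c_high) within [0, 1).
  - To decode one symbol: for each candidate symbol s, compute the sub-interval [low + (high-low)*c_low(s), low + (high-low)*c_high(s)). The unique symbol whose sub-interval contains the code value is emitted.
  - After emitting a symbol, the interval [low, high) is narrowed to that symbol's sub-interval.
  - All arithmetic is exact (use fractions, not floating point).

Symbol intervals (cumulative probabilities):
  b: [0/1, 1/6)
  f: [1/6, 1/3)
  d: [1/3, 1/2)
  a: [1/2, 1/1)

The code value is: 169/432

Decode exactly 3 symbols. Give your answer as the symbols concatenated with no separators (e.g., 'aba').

Step 1: interval [0/1, 1/1), width = 1/1 - 0/1 = 1/1
  'b': [0/1 + 1/1*0/1, 0/1 + 1/1*1/6) = [0/1, 1/6)
  'f': [0/1 + 1/1*1/6, 0/1 + 1/1*1/3) = [1/6, 1/3)
  'd': [0/1 + 1/1*1/3, 0/1 + 1/1*1/2) = [1/3, 1/2) <- contains code 169/432
  'a': [0/1 + 1/1*1/2, 0/1 + 1/1*1/1) = [1/2, 1/1)
  emit 'd', narrow to [1/3, 1/2)
Step 2: interval [1/3, 1/2), width = 1/2 - 1/3 = 1/6
  'b': [1/3 + 1/6*0/1, 1/3 + 1/6*1/6) = [1/3, 13/36)
  'f': [1/3 + 1/6*1/6, 1/3 + 1/6*1/3) = [13/36, 7/18)
  'd': [1/3 + 1/6*1/3, 1/3 + 1/6*1/2) = [7/18, 5/12) <- contains code 169/432
  'a': [1/3 + 1/6*1/2, 1/3 + 1/6*1/1) = [5/12, 1/2)
  emit 'd', narrow to [7/18, 5/12)
Step 3: interval [7/18, 5/12), width = 5/12 - 7/18 = 1/36
  'b': [7/18 + 1/36*0/1, 7/18 + 1/36*1/6) = [7/18, 85/216) <- contains code 169/432
  'f': [7/18 + 1/36*1/6, 7/18 + 1/36*1/3) = [85/216, 43/108)
  'd': [7/18 + 1/36*1/3, 7/18 + 1/36*1/2) = [43/108, 29/72)
  'a': [7/18 + 1/36*1/2, 7/18 + 1/36*1/1) = [29/72, 5/12)
  emit 'b', narrow to [7/18, 85/216)

Answer: ddb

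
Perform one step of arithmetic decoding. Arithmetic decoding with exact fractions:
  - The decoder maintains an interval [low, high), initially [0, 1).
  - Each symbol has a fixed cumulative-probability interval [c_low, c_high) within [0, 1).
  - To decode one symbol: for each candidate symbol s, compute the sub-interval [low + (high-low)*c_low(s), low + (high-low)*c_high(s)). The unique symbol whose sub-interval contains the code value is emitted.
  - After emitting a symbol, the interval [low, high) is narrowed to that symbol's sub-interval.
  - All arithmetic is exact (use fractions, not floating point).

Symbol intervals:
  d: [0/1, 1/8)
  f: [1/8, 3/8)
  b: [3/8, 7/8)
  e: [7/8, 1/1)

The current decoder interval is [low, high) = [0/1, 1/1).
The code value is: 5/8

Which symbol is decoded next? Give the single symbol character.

Answer: b

Derivation:
Interval width = high − low = 1/1 − 0/1 = 1/1
Scaled code = (code − low) / width = (5/8 − 0/1) / 1/1 = 5/8
  d: [0/1, 1/8) 
  f: [1/8, 3/8) 
  b: [3/8, 7/8) ← scaled code falls here ✓
  e: [7/8, 1/1) 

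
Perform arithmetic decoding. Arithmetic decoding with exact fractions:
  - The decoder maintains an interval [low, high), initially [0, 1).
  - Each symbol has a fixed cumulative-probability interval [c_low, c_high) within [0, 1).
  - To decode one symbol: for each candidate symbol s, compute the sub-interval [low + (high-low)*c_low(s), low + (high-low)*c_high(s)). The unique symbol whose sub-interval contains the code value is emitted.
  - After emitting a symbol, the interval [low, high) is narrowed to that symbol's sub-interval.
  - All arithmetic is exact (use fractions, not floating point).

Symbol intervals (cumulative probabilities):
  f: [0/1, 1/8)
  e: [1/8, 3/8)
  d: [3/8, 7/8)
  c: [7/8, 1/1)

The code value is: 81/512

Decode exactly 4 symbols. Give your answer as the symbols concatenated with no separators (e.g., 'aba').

Answer: eefe

Derivation:
Step 1: interval [0/1, 1/1), width = 1/1 - 0/1 = 1/1
  'f': [0/1 + 1/1*0/1, 0/1 + 1/1*1/8) = [0/1, 1/8)
  'e': [0/1 + 1/1*1/8, 0/1 + 1/1*3/8) = [1/8, 3/8) <- contains code 81/512
  'd': [0/1 + 1/1*3/8, 0/1 + 1/1*7/8) = [3/8, 7/8)
  'c': [0/1 + 1/1*7/8, 0/1 + 1/1*1/1) = [7/8, 1/1)
  emit 'e', narrow to [1/8, 3/8)
Step 2: interval [1/8, 3/8), width = 3/8 - 1/8 = 1/4
  'f': [1/8 + 1/4*0/1, 1/8 + 1/4*1/8) = [1/8, 5/32)
  'e': [1/8 + 1/4*1/8, 1/8 + 1/4*3/8) = [5/32, 7/32) <- contains code 81/512
  'd': [1/8 + 1/4*3/8, 1/8 + 1/4*7/8) = [7/32, 11/32)
  'c': [1/8 + 1/4*7/8, 1/8 + 1/4*1/1) = [11/32, 3/8)
  emit 'e', narrow to [5/32, 7/32)
Step 3: interval [5/32, 7/32), width = 7/32 - 5/32 = 1/16
  'f': [5/32 + 1/16*0/1, 5/32 + 1/16*1/8) = [5/32, 21/128) <- contains code 81/512
  'e': [5/32 + 1/16*1/8, 5/32 + 1/16*3/8) = [21/128, 23/128)
  'd': [5/32 + 1/16*3/8, 5/32 + 1/16*7/8) = [23/128, 27/128)
  'c': [5/32 + 1/16*7/8, 5/32 + 1/16*1/1) = [27/128, 7/32)
  emit 'f', narrow to [5/32, 21/128)
Step 4: interval [5/32, 21/128), width = 21/128 - 5/32 = 1/128
  'f': [5/32 + 1/128*0/1, 5/32 + 1/128*1/8) = [5/32, 161/1024)
  'e': [5/32 + 1/128*1/8, 5/32 + 1/128*3/8) = [161/1024, 163/1024) <- contains code 81/512
  'd': [5/32 + 1/128*3/8, 5/32 + 1/128*7/8) = [163/1024, 167/1024)
  'c': [5/32 + 1/128*7/8, 5/32 + 1/128*1/1) = [167/1024, 21/128)
  emit 'e', narrow to [161/1024, 163/1024)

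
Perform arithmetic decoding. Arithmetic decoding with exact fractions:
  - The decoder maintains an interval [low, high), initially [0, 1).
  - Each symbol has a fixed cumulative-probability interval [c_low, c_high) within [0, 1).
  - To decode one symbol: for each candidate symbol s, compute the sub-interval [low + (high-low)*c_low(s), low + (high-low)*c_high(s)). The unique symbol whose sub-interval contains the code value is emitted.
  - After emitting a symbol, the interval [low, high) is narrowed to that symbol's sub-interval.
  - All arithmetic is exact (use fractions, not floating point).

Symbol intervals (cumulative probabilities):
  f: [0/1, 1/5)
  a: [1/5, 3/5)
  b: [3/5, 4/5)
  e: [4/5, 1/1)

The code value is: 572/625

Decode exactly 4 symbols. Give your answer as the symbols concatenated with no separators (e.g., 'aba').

Answer: eaeb

Derivation:
Step 1: interval [0/1, 1/1), width = 1/1 - 0/1 = 1/1
  'f': [0/1 + 1/1*0/1, 0/1 + 1/1*1/5) = [0/1, 1/5)
  'a': [0/1 + 1/1*1/5, 0/1 + 1/1*3/5) = [1/5, 3/5)
  'b': [0/1 + 1/1*3/5, 0/1 + 1/1*4/5) = [3/5, 4/5)
  'e': [0/1 + 1/1*4/5, 0/1 + 1/1*1/1) = [4/5, 1/1) <- contains code 572/625
  emit 'e', narrow to [4/5, 1/1)
Step 2: interval [4/5, 1/1), width = 1/1 - 4/5 = 1/5
  'f': [4/5 + 1/5*0/1, 4/5 + 1/5*1/5) = [4/5, 21/25)
  'a': [4/5 + 1/5*1/5, 4/5 + 1/5*3/5) = [21/25, 23/25) <- contains code 572/625
  'b': [4/5 + 1/5*3/5, 4/5 + 1/5*4/5) = [23/25, 24/25)
  'e': [4/5 + 1/5*4/5, 4/5 + 1/5*1/1) = [24/25, 1/1)
  emit 'a', narrow to [21/25, 23/25)
Step 3: interval [21/25, 23/25), width = 23/25 - 21/25 = 2/25
  'f': [21/25 + 2/25*0/1, 21/25 + 2/25*1/5) = [21/25, 107/125)
  'a': [21/25 + 2/25*1/5, 21/25 + 2/25*3/5) = [107/125, 111/125)
  'b': [21/25 + 2/25*3/5, 21/25 + 2/25*4/5) = [111/125, 113/125)
  'e': [21/25 + 2/25*4/5, 21/25 + 2/25*1/1) = [113/125, 23/25) <- contains code 572/625
  emit 'e', narrow to [113/125, 23/25)
Step 4: interval [113/125, 23/25), width = 23/25 - 113/125 = 2/125
  'f': [113/125 + 2/125*0/1, 113/125 + 2/125*1/5) = [113/125, 567/625)
  'a': [113/125 + 2/125*1/5, 113/125 + 2/125*3/5) = [567/625, 571/625)
  'b': [113/125 + 2/125*3/5, 113/125 + 2/125*4/5) = [571/625, 573/625) <- contains code 572/625
  'e': [113/125 + 2/125*4/5, 113/125 + 2/125*1/1) = [573/625, 23/25)
  emit 'b', narrow to [571/625, 573/625)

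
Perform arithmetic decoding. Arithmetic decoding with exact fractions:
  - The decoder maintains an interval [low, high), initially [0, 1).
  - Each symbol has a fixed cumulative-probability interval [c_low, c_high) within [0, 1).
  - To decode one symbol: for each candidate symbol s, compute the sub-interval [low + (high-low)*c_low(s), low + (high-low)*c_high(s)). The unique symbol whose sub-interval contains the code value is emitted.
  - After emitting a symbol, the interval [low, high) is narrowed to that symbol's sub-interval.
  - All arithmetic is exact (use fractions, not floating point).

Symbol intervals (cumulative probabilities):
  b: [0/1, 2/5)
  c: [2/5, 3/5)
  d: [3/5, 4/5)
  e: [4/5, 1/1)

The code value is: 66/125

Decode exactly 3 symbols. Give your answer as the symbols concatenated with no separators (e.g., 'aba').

Step 1: interval [0/1, 1/1), width = 1/1 - 0/1 = 1/1
  'b': [0/1 + 1/1*0/1, 0/1 + 1/1*2/5) = [0/1, 2/5)
  'c': [0/1 + 1/1*2/5, 0/1 + 1/1*3/5) = [2/5, 3/5) <- contains code 66/125
  'd': [0/1 + 1/1*3/5, 0/1 + 1/1*4/5) = [3/5, 4/5)
  'e': [0/1 + 1/1*4/5, 0/1 + 1/1*1/1) = [4/5, 1/1)
  emit 'c', narrow to [2/5, 3/5)
Step 2: interval [2/5, 3/5), width = 3/5 - 2/5 = 1/5
  'b': [2/5 + 1/5*0/1, 2/5 + 1/5*2/5) = [2/5, 12/25)
  'c': [2/5 + 1/5*2/5, 2/5 + 1/5*3/5) = [12/25, 13/25)
  'd': [2/5 + 1/5*3/5, 2/5 + 1/5*4/5) = [13/25, 14/25) <- contains code 66/125
  'e': [2/5 + 1/5*4/5, 2/5 + 1/5*1/1) = [14/25, 3/5)
  emit 'd', narrow to [13/25, 14/25)
Step 3: interval [13/25, 14/25), width = 14/25 - 13/25 = 1/25
  'b': [13/25 + 1/25*0/1, 13/25 + 1/25*2/5) = [13/25, 67/125) <- contains code 66/125
  'c': [13/25 + 1/25*2/5, 13/25 + 1/25*3/5) = [67/125, 68/125)
  'd': [13/25 + 1/25*3/5, 13/25 + 1/25*4/5) = [68/125, 69/125)
  'e': [13/25 + 1/25*4/5, 13/25 + 1/25*1/1) = [69/125, 14/25)
  emit 'b', narrow to [13/25, 67/125)

Answer: cdb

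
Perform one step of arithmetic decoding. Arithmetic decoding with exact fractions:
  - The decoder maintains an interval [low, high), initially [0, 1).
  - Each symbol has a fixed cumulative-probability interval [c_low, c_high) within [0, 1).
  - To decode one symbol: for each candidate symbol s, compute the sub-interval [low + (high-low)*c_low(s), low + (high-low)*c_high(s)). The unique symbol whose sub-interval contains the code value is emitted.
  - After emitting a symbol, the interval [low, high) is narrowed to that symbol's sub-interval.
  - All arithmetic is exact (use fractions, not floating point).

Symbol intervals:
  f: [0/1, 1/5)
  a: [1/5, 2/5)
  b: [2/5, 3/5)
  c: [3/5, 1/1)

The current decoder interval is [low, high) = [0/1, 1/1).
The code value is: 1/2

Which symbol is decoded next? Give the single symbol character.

Answer: b

Derivation:
Interval width = high − low = 1/1 − 0/1 = 1/1
Scaled code = (code − low) / width = (1/2 − 0/1) / 1/1 = 1/2
  f: [0/1, 1/5) 
  a: [1/5, 2/5) 
  b: [2/5, 3/5) ← scaled code falls here ✓
  c: [3/5, 1/1) 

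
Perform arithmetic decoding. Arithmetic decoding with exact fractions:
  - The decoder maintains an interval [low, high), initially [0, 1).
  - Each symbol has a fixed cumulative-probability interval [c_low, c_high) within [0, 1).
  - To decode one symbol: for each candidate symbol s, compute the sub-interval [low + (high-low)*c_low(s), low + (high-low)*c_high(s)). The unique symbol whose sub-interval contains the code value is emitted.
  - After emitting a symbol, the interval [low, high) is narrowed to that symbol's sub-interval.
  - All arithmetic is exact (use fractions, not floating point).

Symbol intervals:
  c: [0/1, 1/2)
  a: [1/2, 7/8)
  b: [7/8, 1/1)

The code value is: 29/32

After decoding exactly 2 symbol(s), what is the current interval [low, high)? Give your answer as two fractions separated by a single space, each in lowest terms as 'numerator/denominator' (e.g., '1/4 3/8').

Answer: 7/8 15/16

Derivation:
Step 1: interval [0/1, 1/1), width = 1/1 - 0/1 = 1/1
  'c': [0/1 + 1/1*0/1, 0/1 + 1/1*1/2) = [0/1, 1/2)
  'a': [0/1 + 1/1*1/2, 0/1 + 1/1*7/8) = [1/2, 7/8)
  'b': [0/1 + 1/1*7/8, 0/1 + 1/1*1/1) = [7/8, 1/1) <- contains code 29/32
  emit 'b', narrow to [7/8, 1/1)
Step 2: interval [7/8, 1/1), width = 1/1 - 7/8 = 1/8
  'c': [7/8 + 1/8*0/1, 7/8 + 1/8*1/2) = [7/8, 15/16) <- contains code 29/32
  'a': [7/8 + 1/8*1/2, 7/8 + 1/8*7/8) = [15/16, 63/64)
  'b': [7/8 + 1/8*7/8, 7/8 + 1/8*1/1) = [63/64, 1/1)
  emit 'c', narrow to [7/8, 15/16)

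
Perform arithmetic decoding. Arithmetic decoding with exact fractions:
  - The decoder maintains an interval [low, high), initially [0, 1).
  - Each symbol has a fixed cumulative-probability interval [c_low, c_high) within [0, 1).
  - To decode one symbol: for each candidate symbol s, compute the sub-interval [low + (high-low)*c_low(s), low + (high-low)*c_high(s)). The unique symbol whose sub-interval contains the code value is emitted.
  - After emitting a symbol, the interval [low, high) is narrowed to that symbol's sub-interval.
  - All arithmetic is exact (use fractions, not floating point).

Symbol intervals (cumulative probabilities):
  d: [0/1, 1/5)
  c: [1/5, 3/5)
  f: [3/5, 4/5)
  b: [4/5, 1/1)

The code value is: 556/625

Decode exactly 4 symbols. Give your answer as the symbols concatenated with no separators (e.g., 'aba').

Answer: bcfd

Derivation:
Step 1: interval [0/1, 1/1), width = 1/1 - 0/1 = 1/1
  'd': [0/1 + 1/1*0/1, 0/1 + 1/1*1/5) = [0/1, 1/5)
  'c': [0/1 + 1/1*1/5, 0/1 + 1/1*3/5) = [1/5, 3/5)
  'f': [0/1 + 1/1*3/5, 0/1 + 1/1*4/5) = [3/5, 4/5)
  'b': [0/1 + 1/1*4/5, 0/1 + 1/1*1/1) = [4/5, 1/1) <- contains code 556/625
  emit 'b', narrow to [4/5, 1/1)
Step 2: interval [4/5, 1/1), width = 1/1 - 4/5 = 1/5
  'd': [4/5 + 1/5*0/1, 4/5 + 1/5*1/5) = [4/5, 21/25)
  'c': [4/5 + 1/5*1/5, 4/5 + 1/5*3/5) = [21/25, 23/25) <- contains code 556/625
  'f': [4/5 + 1/5*3/5, 4/5 + 1/5*4/5) = [23/25, 24/25)
  'b': [4/5 + 1/5*4/5, 4/5 + 1/5*1/1) = [24/25, 1/1)
  emit 'c', narrow to [21/25, 23/25)
Step 3: interval [21/25, 23/25), width = 23/25 - 21/25 = 2/25
  'd': [21/25 + 2/25*0/1, 21/25 + 2/25*1/5) = [21/25, 107/125)
  'c': [21/25 + 2/25*1/5, 21/25 + 2/25*3/5) = [107/125, 111/125)
  'f': [21/25 + 2/25*3/5, 21/25 + 2/25*4/5) = [111/125, 113/125) <- contains code 556/625
  'b': [21/25 + 2/25*4/5, 21/25 + 2/25*1/1) = [113/125, 23/25)
  emit 'f', narrow to [111/125, 113/125)
Step 4: interval [111/125, 113/125), width = 113/125 - 111/125 = 2/125
  'd': [111/125 + 2/125*0/1, 111/125 + 2/125*1/5) = [111/125, 557/625) <- contains code 556/625
  'c': [111/125 + 2/125*1/5, 111/125 + 2/125*3/5) = [557/625, 561/625)
  'f': [111/125 + 2/125*3/5, 111/125 + 2/125*4/5) = [561/625, 563/625)
  'b': [111/125 + 2/125*4/5, 111/125 + 2/125*1/1) = [563/625, 113/125)
  emit 'd', narrow to [111/125, 557/625)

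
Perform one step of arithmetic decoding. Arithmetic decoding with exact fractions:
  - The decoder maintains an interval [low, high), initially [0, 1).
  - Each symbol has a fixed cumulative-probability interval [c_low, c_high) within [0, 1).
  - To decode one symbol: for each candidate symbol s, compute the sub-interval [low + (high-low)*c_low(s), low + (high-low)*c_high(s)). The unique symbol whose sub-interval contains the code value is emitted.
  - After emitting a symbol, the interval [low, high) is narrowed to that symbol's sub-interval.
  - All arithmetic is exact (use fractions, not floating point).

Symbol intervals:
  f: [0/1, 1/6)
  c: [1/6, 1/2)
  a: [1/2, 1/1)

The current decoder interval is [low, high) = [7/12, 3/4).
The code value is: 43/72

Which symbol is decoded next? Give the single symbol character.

Answer: f

Derivation:
Interval width = high − low = 3/4 − 7/12 = 1/6
Scaled code = (code − low) / width = (43/72 − 7/12) / 1/6 = 1/12
  f: [0/1, 1/6) ← scaled code falls here ✓
  c: [1/6, 1/2) 
  a: [1/2, 1/1) 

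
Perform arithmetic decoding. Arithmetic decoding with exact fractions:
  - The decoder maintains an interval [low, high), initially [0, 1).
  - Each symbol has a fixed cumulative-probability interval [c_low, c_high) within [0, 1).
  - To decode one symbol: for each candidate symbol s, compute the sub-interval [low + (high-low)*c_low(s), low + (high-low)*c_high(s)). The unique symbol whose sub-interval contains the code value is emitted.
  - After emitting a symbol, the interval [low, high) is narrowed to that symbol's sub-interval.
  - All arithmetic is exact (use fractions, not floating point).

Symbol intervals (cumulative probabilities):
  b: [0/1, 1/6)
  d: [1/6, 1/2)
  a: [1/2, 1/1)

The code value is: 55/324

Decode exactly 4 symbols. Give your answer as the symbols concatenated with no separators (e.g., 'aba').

Step 1: interval [0/1, 1/1), width = 1/1 - 0/1 = 1/1
  'b': [0/1 + 1/1*0/1, 0/1 + 1/1*1/6) = [0/1, 1/6)
  'd': [0/1 + 1/1*1/6, 0/1 + 1/1*1/2) = [1/6, 1/2) <- contains code 55/324
  'a': [0/1 + 1/1*1/2, 0/1 + 1/1*1/1) = [1/2, 1/1)
  emit 'd', narrow to [1/6, 1/2)
Step 2: interval [1/6, 1/2), width = 1/2 - 1/6 = 1/3
  'b': [1/6 + 1/3*0/1, 1/6 + 1/3*1/6) = [1/6, 2/9) <- contains code 55/324
  'd': [1/6 + 1/3*1/6, 1/6 + 1/3*1/2) = [2/9, 1/3)
  'a': [1/6 + 1/3*1/2, 1/6 + 1/3*1/1) = [1/3, 1/2)
  emit 'b', narrow to [1/6, 2/9)
Step 3: interval [1/6, 2/9), width = 2/9 - 1/6 = 1/18
  'b': [1/6 + 1/18*0/1, 1/6 + 1/18*1/6) = [1/6, 19/108) <- contains code 55/324
  'd': [1/6 + 1/18*1/6, 1/6 + 1/18*1/2) = [19/108, 7/36)
  'a': [1/6 + 1/18*1/2, 1/6 + 1/18*1/1) = [7/36, 2/9)
  emit 'b', narrow to [1/6, 19/108)
Step 4: interval [1/6, 19/108), width = 19/108 - 1/6 = 1/108
  'b': [1/6 + 1/108*0/1, 1/6 + 1/108*1/6) = [1/6, 109/648)
  'd': [1/6 + 1/108*1/6, 1/6 + 1/108*1/2) = [109/648, 37/216) <- contains code 55/324
  'a': [1/6 + 1/108*1/2, 1/6 + 1/108*1/1) = [37/216, 19/108)
  emit 'd', narrow to [109/648, 37/216)

Answer: dbbd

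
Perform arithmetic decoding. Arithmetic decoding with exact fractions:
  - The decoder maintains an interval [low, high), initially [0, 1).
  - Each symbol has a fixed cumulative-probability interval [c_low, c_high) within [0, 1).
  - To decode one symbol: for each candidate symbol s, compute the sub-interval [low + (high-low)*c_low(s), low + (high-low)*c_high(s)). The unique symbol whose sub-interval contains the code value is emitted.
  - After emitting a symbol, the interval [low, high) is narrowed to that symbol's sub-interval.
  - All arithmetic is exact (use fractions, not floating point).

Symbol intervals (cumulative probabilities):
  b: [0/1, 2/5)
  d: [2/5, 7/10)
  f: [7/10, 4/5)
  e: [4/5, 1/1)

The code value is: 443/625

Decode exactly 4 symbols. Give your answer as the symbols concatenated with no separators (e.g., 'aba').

Step 1: interval [0/1, 1/1), width = 1/1 - 0/1 = 1/1
  'b': [0/1 + 1/1*0/1, 0/1 + 1/1*2/5) = [0/1, 2/5)
  'd': [0/1 + 1/1*2/5, 0/1 + 1/1*7/10) = [2/5, 7/10)
  'f': [0/1 + 1/1*7/10, 0/1 + 1/1*4/5) = [7/10, 4/5) <- contains code 443/625
  'e': [0/1 + 1/1*4/5, 0/1 + 1/1*1/1) = [4/5, 1/1)
  emit 'f', narrow to [7/10, 4/5)
Step 2: interval [7/10, 4/5), width = 4/5 - 7/10 = 1/10
  'b': [7/10 + 1/10*0/1, 7/10 + 1/10*2/5) = [7/10, 37/50) <- contains code 443/625
  'd': [7/10 + 1/10*2/5, 7/10 + 1/10*7/10) = [37/50, 77/100)
  'f': [7/10 + 1/10*7/10, 7/10 + 1/10*4/5) = [77/100, 39/50)
  'e': [7/10 + 1/10*4/5, 7/10 + 1/10*1/1) = [39/50, 4/5)
  emit 'b', narrow to [7/10, 37/50)
Step 3: interval [7/10, 37/50), width = 37/50 - 7/10 = 1/25
  'b': [7/10 + 1/25*0/1, 7/10 + 1/25*2/5) = [7/10, 179/250) <- contains code 443/625
  'd': [7/10 + 1/25*2/5, 7/10 + 1/25*7/10) = [179/250, 91/125)
  'f': [7/10 + 1/25*7/10, 7/10 + 1/25*4/5) = [91/125, 183/250)
  'e': [7/10 + 1/25*4/5, 7/10 + 1/25*1/1) = [183/250, 37/50)
  emit 'b', narrow to [7/10, 179/250)
Step 4: interval [7/10, 179/250), width = 179/250 - 7/10 = 2/125
  'b': [7/10 + 2/125*0/1, 7/10 + 2/125*2/5) = [7/10, 883/1250)
  'd': [7/10 + 2/125*2/5, 7/10 + 2/125*7/10) = [883/1250, 889/1250) <- contains code 443/625
  'f': [7/10 + 2/125*7/10, 7/10 + 2/125*4/5) = [889/1250, 891/1250)
  'e': [7/10 + 2/125*4/5, 7/10 + 2/125*1/1) = [891/1250, 179/250)
  emit 'd', narrow to [883/1250, 889/1250)

Answer: fbbd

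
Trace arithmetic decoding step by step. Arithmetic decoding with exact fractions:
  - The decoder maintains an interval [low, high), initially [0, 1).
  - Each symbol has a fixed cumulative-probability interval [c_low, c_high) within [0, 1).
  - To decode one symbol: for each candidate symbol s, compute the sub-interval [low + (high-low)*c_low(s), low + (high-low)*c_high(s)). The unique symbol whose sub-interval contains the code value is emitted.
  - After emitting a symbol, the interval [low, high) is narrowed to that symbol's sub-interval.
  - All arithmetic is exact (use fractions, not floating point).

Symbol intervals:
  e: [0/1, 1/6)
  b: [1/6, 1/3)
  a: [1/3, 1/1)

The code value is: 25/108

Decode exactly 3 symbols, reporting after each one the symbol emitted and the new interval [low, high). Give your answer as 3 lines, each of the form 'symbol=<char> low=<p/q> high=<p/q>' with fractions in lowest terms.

Step 1: interval [0/1, 1/1), width = 1/1 - 0/1 = 1/1
  'e': [0/1 + 1/1*0/1, 0/1 + 1/1*1/6) = [0/1, 1/6)
  'b': [0/1 + 1/1*1/6, 0/1 + 1/1*1/3) = [1/6, 1/3) <- contains code 25/108
  'a': [0/1 + 1/1*1/3, 0/1 + 1/1*1/1) = [1/3, 1/1)
  emit 'b', narrow to [1/6, 1/3)
Step 2: interval [1/6, 1/3), width = 1/3 - 1/6 = 1/6
  'e': [1/6 + 1/6*0/1, 1/6 + 1/6*1/6) = [1/6, 7/36)
  'b': [1/6 + 1/6*1/6, 1/6 + 1/6*1/3) = [7/36, 2/9)
  'a': [1/6 + 1/6*1/3, 1/6 + 1/6*1/1) = [2/9, 1/3) <- contains code 25/108
  emit 'a', narrow to [2/9, 1/3)
Step 3: interval [2/9, 1/3), width = 1/3 - 2/9 = 1/9
  'e': [2/9 + 1/9*0/1, 2/9 + 1/9*1/6) = [2/9, 13/54) <- contains code 25/108
  'b': [2/9 + 1/9*1/6, 2/9 + 1/9*1/3) = [13/54, 7/27)
  'a': [2/9 + 1/9*1/3, 2/9 + 1/9*1/1) = [7/27, 1/3)
  emit 'e', narrow to [2/9, 13/54)

Answer: symbol=b low=1/6 high=1/3
symbol=a low=2/9 high=1/3
symbol=e low=2/9 high=13/54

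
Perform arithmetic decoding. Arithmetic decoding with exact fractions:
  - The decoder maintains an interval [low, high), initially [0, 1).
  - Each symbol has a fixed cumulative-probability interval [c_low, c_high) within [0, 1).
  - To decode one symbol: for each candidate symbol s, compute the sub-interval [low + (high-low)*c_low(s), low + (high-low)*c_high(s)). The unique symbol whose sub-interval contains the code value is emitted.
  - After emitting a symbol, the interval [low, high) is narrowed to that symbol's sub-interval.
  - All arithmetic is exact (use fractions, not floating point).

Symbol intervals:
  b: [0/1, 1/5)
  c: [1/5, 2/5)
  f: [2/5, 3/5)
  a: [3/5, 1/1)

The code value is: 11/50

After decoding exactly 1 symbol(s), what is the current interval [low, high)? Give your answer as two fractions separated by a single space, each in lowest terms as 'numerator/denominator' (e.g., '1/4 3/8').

Step 1: interval [0/1, 1/1), width = 1/1 - 0/1 = 1/1
  'b': [0/1 + 1/1*0/1, 0/1 + 1/1*1/5) = [0/1, 1/5)
  'c': [0/1 + 1/1*1/5, 0/1 + 1/1*2/5) = [1/5, 2/5) <- contains code 11/50
  'f': [0/1 + 1/1*2/5, 0/1 + 1/1*3/5) = [2/5, 3/5)
  'a': [0/1 + 1/1*3/5, 0/1 + 1/1*1/1) = [3/5, 1/1)
  emit 'c', narrow to [1/5, 2/5)

Answer: 1/5 2/5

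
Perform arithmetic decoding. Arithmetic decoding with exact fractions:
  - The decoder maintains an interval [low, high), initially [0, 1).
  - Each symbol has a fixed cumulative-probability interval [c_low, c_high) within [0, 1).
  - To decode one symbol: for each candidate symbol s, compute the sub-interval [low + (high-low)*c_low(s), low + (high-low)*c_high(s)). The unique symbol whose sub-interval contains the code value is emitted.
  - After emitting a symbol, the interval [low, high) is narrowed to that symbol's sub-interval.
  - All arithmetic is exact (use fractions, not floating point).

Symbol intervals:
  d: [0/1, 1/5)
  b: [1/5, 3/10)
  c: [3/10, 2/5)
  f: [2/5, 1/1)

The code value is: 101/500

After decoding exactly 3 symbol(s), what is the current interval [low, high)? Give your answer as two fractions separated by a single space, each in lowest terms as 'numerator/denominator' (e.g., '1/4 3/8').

Step 1: interval [0/1, 1/1), width = 1/1 - 0/1 = 1/1
  'd': [0/1 + 1/1*0/1, 0/1 + 1/1*1/5) = [0/1, 1/5)
  'b': [0/1 + 1/1*1/5, 0/1 + 1/1*3/10) = [1/5, 3/10) <- contains code 101/500
  'c': [0/1 + 1/1*3/10, 0/1 + 1/1*2/5) = [3/10, 2/5)
  'f': [0/1 + 1/1*2/5, 0/1 + 1/1*1/1) = [2/5, 1/1)
  emit 'b', narrow to [1/5, 3/10)
Step 2: interval [1/5, 3/10), width = 3/10 - 1/5 = 1/10
  'd': [1/5 + 1/10*0/1, 1/5 + 1/10*1/5) = [1/5, 11/50) <- contains code 101/500
  'b': [1/5 + 1/10*1/5, 1/5 + 1/10*3/10) = [11/50, 23/100)
  'c': [1/5 + 1/10*3/10, 1/5 + 1/10*2/5) = [23/100, 6/25)
  'f': [1/5 + 1/10*2/5, 1/5 + 1/10*1/1) = [6/25, 3/10)
  emit 'd', narrow to [1/5, 11/50)
Step 3: interval [1/5, 11/50), width = 11/50 - 1/5 = 1/50
  'd': [1/5 + 1/50*0/1, 1/5 + 1/50*1/5) = [1/5, 51/250) <- contains code 101/500
  'b': [1/5 + 1/50*1/5, 1/5 + 1/50*3/10) = [51/250, 103/500)
  'c': [1/5 + 1/50*3/10, 1/5 + 1/50*2/5) = [103/500, 26/125)
  'f': [1/5 + 1/50*2/5, 1/5 + 1/50*1/1) = [26/125, 11/50)
  emit 'd', narrow to [1/5, 51/250)

Answer: 1/5 51/250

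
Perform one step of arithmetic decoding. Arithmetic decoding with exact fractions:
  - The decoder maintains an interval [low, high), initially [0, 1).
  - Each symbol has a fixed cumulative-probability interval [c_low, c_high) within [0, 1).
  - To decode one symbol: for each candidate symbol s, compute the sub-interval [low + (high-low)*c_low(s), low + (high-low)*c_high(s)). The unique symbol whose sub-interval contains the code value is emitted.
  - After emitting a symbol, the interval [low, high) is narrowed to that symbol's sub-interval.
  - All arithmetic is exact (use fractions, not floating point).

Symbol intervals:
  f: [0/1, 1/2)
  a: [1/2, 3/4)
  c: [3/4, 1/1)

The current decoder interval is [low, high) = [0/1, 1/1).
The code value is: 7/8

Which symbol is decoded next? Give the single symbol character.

Interval width = high − low = 1/1 − 0/1 = 1/1
Scaled code = (code − low) / width = (7/8 − 0/1) / 1/1 = 7/8
  f: [0/1, 1/2) 
  a: [1/2, 3/4) 
  c: [3/4, 1/1) ← scaled code falls here ✓

Answer: c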